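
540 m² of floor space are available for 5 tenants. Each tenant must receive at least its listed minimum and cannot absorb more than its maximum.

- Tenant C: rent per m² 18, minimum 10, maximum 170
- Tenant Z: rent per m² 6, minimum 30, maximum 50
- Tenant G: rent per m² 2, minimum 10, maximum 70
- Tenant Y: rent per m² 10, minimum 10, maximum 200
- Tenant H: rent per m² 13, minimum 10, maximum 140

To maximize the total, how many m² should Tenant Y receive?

190

Meeting every minimum uses 10+30+10+10+10 = 70 m², leaving 470.
Order the tenants by rent per m²: Tenant C 18 > Tenant H 13 > Tenant Y 10 > Tenant Z 6 > Tenant G 2.
Give Tenant C 160 more to hit its cap of 170 → 310 left.
Tenant H: +130 to 140 (cap) → 180 left.
Tenant Y has room for 190 more but only 180 remain, so it gets 190.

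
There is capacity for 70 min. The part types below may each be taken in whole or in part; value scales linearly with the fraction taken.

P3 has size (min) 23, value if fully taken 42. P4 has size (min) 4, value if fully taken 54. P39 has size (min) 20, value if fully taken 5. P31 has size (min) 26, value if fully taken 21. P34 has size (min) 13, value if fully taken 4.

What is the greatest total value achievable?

122

Best value per unit of size first: P4 54/4≈13.5, P3 42/23≈1.83, P31 21/26≈0.808, P34 4/13≈0.308, P39 5/20≈0.25.
All 4 min of P4 fit (value 54) — 66 remain.
Take all of P3 (23 min, value 42) — 43 min left.
Take all of P31 (26 min, value 21) — 17 min left.
P34: take in full, 13 min for value 4 — 4 left.
4 min left: a 4/20 share of P39 gives 5×4/20 = 1.
Total value = 122.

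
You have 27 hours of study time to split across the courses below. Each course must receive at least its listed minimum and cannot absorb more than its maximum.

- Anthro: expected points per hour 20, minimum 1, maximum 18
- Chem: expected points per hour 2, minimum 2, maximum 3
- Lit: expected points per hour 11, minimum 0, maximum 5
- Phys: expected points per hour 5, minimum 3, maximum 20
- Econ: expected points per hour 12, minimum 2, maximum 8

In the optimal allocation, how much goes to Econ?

4

Meeting every minimum uses 1+2+0+3+2 = 8 hours, leaving 19.
Order the courses by expected points per hour: Anthro 20 > Econ 12 > Lit 11 > Phys 5 > Chem 2.
Anthro: +17 to 18 (cap) → 2 left.
Only 2 left; Econ takes them to reach 4.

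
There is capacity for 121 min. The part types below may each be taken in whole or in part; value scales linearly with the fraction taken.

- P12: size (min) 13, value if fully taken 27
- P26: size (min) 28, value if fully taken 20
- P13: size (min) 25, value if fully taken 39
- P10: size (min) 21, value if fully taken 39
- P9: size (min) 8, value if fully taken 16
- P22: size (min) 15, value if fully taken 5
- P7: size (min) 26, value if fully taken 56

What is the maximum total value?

Rank by value-to-size ratio: P7 56/26≈2.15, P12 27/13≈2.08, P9 16/8≈2, P10 39/21≈1.86, P13 39/25≈1.56, P26 20/28≈0.714, P22 5/15≈0.333.
P7: take in full, 26 min for value 56 → 95 left.
Take all of P12 (13 min, value 27) → 82 min left.
Take all of P9 (8 min, value 16) → 74 min left.
Take all of P10 (21 min, value 39) → 53 min left.
P13: take in full, 25 min for value 39 → 28 left.
P26: take in full, 28 min for value 20 → 0 left.
Total value = 197.

197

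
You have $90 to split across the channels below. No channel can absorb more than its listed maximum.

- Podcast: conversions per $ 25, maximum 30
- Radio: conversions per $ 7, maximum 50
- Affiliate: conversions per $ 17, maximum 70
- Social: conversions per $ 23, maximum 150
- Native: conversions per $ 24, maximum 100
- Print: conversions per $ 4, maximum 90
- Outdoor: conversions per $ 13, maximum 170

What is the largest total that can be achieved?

Rank by conversions per $: Podcast 25 > Native 24 > Social 23 > Affiliate 17 > Outdoor 13 > Radio 7 > Print 4.
Give Podcast 30 to hit its cap of 30 — 60 left.
Native: +60 (room for 100) → 60. Pool exhausted.
Total = 25×30 + 24×60 = 2190.

2190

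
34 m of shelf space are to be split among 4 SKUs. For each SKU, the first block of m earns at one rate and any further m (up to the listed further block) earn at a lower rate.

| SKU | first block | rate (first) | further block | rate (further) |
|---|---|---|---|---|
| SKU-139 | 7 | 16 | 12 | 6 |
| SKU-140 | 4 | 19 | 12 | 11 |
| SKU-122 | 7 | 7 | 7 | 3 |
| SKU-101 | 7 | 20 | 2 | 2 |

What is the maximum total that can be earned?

488

Order all 8 blocks by rate: SKU-101/tier1 20 > SKU-140/tier1 19 > SKU-139/tier1 16 > SKU-140/tier2 11 > SKU-122/tier1 7 > SKU-139/tier2 6 > SKU-122/tier2 3 > SKU-101/tier2 2.
SKU-101/tier1 (20): +7 — 27 left.
SKU-140/tier1 (19): +4 — 23 left.
SKU-139 tier1 at 16: fill all 7 — 16 left.
SKU-140/tier2 (11): +12 — 4 left.
SKU-122/tier1: +4 of 7 at 7; pool empty.
Total = 20×7 + 19×4 + 16×7 + 11×12 + 7×4 = 488.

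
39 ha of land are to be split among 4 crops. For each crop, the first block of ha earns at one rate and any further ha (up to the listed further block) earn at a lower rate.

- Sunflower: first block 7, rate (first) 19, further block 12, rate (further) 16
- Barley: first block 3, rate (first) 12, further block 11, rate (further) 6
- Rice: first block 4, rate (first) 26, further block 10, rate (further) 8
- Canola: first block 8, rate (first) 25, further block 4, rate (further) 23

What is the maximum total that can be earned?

Treat each block as its own option and order by rate: Rice/first 26 > Canola/first 25 > Canola/second 23 > Sunflower/first 19 > Sunflower/second 16 > Barley/first 12 > Rice/second 8 > Barley/second 6.
Rice/first (26): +4 → 35 left.
Canola first at 25: fill all 8 → 27 left.
Canola/second (23): +4 → 23 left.
Fill Sunflower first block (7 at 19) → 16 left.
Sunflower/second (16): +12 → 4 left.
Barley first at 12: fill all 3 → 1 left.
Rice/second: +1 of 10 at 8; pool empty.
Total = 26×4 + 25×8 + 23×4 + 19×7 + 16×12 + 12×3 + 8×1 = 765.

765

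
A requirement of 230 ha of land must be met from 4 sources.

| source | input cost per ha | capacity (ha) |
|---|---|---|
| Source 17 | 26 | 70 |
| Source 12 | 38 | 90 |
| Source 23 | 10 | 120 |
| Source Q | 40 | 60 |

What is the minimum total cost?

4540

Cheapest first:
Source 23 (10): use full 120 ; 110 ha to go.
Source 17 (26): use full 70 ; 40 ha to go.
Source 12 (38): take the remaining 40 ; done.
Source Q: unused.
Cost = 120×10 + 70×26 + 40×38 = 4540.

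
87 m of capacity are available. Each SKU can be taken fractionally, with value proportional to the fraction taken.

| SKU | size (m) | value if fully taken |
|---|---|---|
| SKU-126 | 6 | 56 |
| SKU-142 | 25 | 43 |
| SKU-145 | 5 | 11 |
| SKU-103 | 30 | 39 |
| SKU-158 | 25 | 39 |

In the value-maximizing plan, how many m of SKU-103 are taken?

26

Sort by value density: SKU-126 56/6≈9.33, SKU-145 11/5≈2.2, SKU-142 43/25≈1.72, SKU-158 39/25≈1.56, SKU-103 39/30≈1.3.
SKU-126: take in full, 6 m for value 56 → 81 left.
SKU-145: take in full, 5 m for value 11 → 76 left.
SKU-142: take in full, 25 m for value 43 → 51 left.
Take all of SKU-158 (25 m, value 39) → 26 m left.
26 m left: a 26/30 share of SKU-103 gives 39×26/30 = 33.8.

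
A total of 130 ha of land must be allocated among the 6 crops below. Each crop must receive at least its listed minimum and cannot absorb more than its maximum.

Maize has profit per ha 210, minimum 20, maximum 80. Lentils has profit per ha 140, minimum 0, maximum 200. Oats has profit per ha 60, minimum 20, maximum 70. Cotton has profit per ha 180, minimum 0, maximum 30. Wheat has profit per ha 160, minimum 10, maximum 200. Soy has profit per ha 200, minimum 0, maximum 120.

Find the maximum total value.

23600

Meeting every minimum uses 20+0+20+0+10+0 = 50 ha, leaving 80.
Order the crops by profit per ha: Maize 210 > Soy 200 > Cotton 180 > Wheat 160 > Lentils 140 > Oats 60.
Give Maize 60 more to hit its cap of 80 → 20 left.
Soy: +20 (room for 120) → 20. Pool exhausted.
Total = 210×80 + 60×20 + 160×10 + 200×20 = 23600.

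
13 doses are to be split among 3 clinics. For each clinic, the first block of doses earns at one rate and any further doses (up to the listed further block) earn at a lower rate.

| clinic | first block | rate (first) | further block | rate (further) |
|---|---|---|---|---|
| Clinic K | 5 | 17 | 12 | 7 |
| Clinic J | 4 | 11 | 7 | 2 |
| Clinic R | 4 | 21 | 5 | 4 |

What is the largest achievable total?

Order all 6 blocks by rate: Clinic R/tier1 21 > Clinic K/tier1 17 > Clinic J/tier1 11 > Clinic K/tier2 7 > Clinic R/tier2 4 > Clinic J/tier2 2.
Clinic R/tier1 (21): +4 → 9 left.
Clinic K/tier1 (17): +5 → 4 left.
Clinic J tier1 at 11: fill all 4 → 0 left.
Total = 21×4 + 17×5 + 11×4 = 213.

213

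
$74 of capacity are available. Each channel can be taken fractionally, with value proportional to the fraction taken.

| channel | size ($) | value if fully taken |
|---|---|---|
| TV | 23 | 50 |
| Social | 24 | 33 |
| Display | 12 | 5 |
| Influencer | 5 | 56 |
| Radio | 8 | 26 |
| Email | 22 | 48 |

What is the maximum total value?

Sort by value density: Influencer 56/5≈11.2, Radio 26/8≈3.25, Email 48/22≈2.18, TV 50/23≈2.17, Social 33/24≈1.38, Display 5/12≈0.417.
Take all of Influencer (5 $, value 56) — 69 $ left.
All 8 $ of Radio fit (value 26) — 61 remain.
All 22 $ of Email fit (value 48) — 39 remain.
All 23 $ of TV fit (value 50) — 16 remain.
Fill the last 16 $ with part of Social: 16/24 of it earns 22.
Total value = 202.

202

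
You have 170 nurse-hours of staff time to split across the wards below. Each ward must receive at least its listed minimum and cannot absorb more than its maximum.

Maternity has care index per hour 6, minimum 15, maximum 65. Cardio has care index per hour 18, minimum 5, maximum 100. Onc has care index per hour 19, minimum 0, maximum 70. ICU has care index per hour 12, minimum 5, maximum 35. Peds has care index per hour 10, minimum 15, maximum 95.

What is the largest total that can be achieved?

2800

Meeting every minimum uses 15+5+0+5+15 = 40 nurse-hours, leaving 130.
Order the wards by care index per hour: Onc 19 > Cardio 18 > ICU 12 > Peds 10 > Maternity 6.
Give Onc 70 more to hit its cap of 70 ; 60 left.
Only 60 left; Cardio takes them to reach 65.
Total = 6×15 + 18×65 + 19×70 + 12×5 + 10×15 = 2800.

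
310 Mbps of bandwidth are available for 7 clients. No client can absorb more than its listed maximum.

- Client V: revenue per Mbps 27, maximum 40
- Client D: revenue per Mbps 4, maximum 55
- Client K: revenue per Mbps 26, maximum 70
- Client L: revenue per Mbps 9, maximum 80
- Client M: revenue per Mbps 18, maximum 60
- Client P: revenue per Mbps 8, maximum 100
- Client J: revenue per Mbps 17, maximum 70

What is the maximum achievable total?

Order the clients by revenue per Mbps: Client V 27 > Client K 26 > Client M 18 > Client J 17 > Client L 9 > Client P 8 > Client D 4.
Client V takes 40 to reach its cap of 40 — 270 left.
Give Client K 70 to hit its cap of 70 — 200 left.
Client M takes 60 to reach its cap of 60 — 140 left.
Give Client J 70 to hit its cap of 70 — 70 left.
Only 70 left; Client L takes them to reach 70.
Total = 27×40 + 26×70 + 9×70 + 18×60 + 17×70 = 5800.

5800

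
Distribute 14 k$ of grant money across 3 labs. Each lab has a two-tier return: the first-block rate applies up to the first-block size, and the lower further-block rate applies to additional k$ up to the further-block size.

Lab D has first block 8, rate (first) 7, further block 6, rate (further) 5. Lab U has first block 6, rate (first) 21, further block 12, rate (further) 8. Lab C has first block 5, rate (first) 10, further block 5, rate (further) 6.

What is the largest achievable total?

200

Order all 6 blocks by rate: Lab U/first 21 > Lab C/first 10 > Lab U/second 8 > Lab D/first 7 > Lab C/second 6 > Lab D/second 5.
Lab U first at 21: fill all 6 — 8 left.
Fill Lab C first block (5 at 10) — 3 left.
Lab U second at 8: only 3 left, fill 3.
Total = 21×6 + 10×5 + 8×3 = 200.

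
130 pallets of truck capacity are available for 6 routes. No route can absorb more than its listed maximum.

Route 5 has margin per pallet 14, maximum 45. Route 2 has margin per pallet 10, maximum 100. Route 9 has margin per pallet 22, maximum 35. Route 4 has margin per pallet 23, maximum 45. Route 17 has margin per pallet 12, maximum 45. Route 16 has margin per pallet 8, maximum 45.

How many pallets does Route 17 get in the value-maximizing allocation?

Rank by margin per pallet: Route 4 23 > Route 9 22 > Route 5 14 > Route 17 12 > Route 2 10 > Route 16 8.
Route 4 takes 45 to reach its cap of 45 — 85 left.
Route 9 takes 35 to reach its cap of 35 — 50 left.
Route 5 takes 45 to reach its cap of 45 — 5 left.
Only 5 left; Route 17 takes them to reach 5.

5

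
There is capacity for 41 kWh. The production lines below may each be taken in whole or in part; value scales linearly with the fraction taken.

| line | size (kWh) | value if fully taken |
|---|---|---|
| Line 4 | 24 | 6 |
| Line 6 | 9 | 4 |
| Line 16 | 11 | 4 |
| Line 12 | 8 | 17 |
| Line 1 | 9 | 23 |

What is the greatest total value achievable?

Best value per unit of size first: Line 1 23/9≈2.56, Line 12 17/8≈2.12, Line 6 4/9≈0.444, Line 16 4/11≈0.364, Line 4 6/24≈0.25.
Line 1: take in full, 9 kWh for value 23 ; 32 left.
Line 12: take in full, 8 kWh for value 17 ; 24 left.
Take all of Line 6 (9 kWh, value 4) ; 15 kWh left.
All 11 kWh of Line 16 fit (value 4) ; 4 remain.
Fill the last 4 kWh with part of Line 4: 4/24 of it earns 1.
Total value = 49.

49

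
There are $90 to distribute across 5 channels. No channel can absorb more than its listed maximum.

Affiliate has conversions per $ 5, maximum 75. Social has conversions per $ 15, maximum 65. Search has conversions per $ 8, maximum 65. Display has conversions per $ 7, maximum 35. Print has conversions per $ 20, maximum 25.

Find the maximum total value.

Rank by conversions per $: Print 20 > Social 15 > Search 8 > Display 7 > Affiliate 5.
Give Print 25 to hit its cap of 25 ; 65 left.
Social: +65 to 65 (cap) ; 0 left.
Total = 15×65 + 20×25 = 1475.

1475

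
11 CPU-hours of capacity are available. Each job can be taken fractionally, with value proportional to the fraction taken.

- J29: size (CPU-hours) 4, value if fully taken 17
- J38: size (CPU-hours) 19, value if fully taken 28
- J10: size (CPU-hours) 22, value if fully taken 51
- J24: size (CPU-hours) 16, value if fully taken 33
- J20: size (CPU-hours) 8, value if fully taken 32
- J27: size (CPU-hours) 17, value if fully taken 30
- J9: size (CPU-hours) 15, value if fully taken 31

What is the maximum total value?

Rank by value-to-size ratio: J29 17/4≈4.25, J20 32/8≈4, J10 51/22≈2.32, J9 31/15≈2.07, J24 33/16≈2.06, J27 30/17≈1.76, J38 28/19≈1.47.
Take all of J29 (4 CPU-hours, value 17) ; 7 CPU-hours left.
Only 7 CPU-hours remain; take 7/8 of J20 for value 32×7/8 = 28.
Total value = 45.

45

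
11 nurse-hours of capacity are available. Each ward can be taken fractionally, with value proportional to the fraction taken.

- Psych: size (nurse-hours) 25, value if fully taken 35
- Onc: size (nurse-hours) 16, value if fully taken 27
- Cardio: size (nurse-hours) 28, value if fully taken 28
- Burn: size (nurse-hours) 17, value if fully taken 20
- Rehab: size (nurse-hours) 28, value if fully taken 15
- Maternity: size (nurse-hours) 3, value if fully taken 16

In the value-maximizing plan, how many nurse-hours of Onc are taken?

8

Rank by value-to-size ratio: Maternity 16/3≈5.33, Onc 27/16≈1.69, Psych 35/25≈1.4, Burn 20/17≈1.18, Cardio 28/28≈1, Rehab 15/28≈0.536.
All 3 nurse-hours of Maternity fit (value 16) — 8 remain.
Fill the last 8 nurse-hours with part of Onc: 8/16 of it earns 13.5.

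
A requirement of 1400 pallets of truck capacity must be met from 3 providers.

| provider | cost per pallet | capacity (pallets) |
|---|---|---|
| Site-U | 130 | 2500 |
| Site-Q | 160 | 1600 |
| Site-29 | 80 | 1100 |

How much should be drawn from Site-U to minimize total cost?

Use providers in increasing cost order.
Take 1100 from Site-29 at 80 ; need 300 more.
Take 300 from Site-U at 130 to finish.
Site-Q: unused.

300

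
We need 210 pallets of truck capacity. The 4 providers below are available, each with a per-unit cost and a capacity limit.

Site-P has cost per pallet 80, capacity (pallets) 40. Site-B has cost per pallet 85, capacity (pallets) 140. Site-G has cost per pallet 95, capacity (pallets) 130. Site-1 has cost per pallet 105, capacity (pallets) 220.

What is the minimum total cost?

17950

Cheapest first:
Take 40 from Site-P at 80 → need 170 more.
Site-B (85): use full 140 → 30 pallets to go.
Site-G (95): take the remaining 30 → done.
Site-1: unused.
Cost = 40×80 + 140×85 + 30×95 = 17950.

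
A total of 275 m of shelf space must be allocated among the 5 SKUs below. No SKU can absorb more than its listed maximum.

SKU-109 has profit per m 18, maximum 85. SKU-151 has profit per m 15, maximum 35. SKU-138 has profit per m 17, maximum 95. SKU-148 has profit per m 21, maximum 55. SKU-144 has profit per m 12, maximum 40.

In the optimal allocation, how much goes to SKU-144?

5

Highest profit per m first: SKU-148 21 > SKU-109 18 > SKU-138 17 > SKU-151 15 > SKU-144 12.
SKU-148 takes 55 to reach its cap of 55 → 220 left.
Give SKU-109 85 to hit its cap of 85 → 135 left.
SKU-138: +95 to 95 (cap) → 40 left.
SKU-151 takes 35 to reach its cap of 35 → 5 left.
SKU-144 has room for 40 but only 5 remain, so it gets 5.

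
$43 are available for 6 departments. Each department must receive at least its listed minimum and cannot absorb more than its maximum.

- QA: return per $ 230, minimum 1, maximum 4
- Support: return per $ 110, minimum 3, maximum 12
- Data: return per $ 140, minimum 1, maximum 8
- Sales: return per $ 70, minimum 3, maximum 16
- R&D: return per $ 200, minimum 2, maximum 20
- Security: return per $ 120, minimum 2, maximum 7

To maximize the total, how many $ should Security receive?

5

Meeting every minimum uses 1+3+1+3+2+2 = 12 $, leaving 31.
Rank by return per $: QA 230 > R&D 200 > Data 140 > Security 120 > Support 110 > Sales 70.
QA takes 3 more to reach its cap of 4 ; 28 left.
Give R&D 18 more to hit its cap of 20 ; 10 left.
Data: +7 to 8 (cap) ; 3 left.
Only 3 left; Security takes them to reach 5.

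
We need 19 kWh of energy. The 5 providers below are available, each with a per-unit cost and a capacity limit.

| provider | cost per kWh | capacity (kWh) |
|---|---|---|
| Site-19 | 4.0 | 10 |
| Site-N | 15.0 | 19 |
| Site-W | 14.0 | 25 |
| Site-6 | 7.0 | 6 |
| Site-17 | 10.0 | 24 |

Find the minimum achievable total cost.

112

Use providers in increasing cost order.
Site-19 at 4.0: take all 10 kWh ; 9 still needed.
Take 6 from Site-6 at 7.0 ; need 3 more.
Take 3 from Site-17 at 10.0 to finish.
Site-W, Site-N: unused.
Cost = 10×4.0 + 6×7.0 + 3×10.0 = 112.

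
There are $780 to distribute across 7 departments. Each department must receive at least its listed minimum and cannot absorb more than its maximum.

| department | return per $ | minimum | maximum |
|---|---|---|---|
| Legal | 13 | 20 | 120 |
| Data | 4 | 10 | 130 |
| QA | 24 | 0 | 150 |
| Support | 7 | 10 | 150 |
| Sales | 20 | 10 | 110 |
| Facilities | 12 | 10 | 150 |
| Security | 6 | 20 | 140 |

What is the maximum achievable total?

Meeting every minimum uses 20+10+0+10+10+10+20 = 80 $, leaving 700.
Rank by return per $: QA 24 > Sales 20 > Legal 13 > Facilities 12 > Support 7 > Security 6 > Data 4.
QA: +150 to 150 (cap) — 550 left.
Sales: +100 to 110 (cap) — 450 left.
Legal: +100 to 120 (cap) — 350 left.
Facilities: +140 to 150 (cap) — 210 left.
Support takes 140 more to reach its cap of 150 — 70 left.
Security: +70 (room for 120) → 90. Pool exhausted.
Total = 13×120 + 4×10 + 24×150 + 7×150 + 20×110 + 12×150 + 6×90 = 10790.

10790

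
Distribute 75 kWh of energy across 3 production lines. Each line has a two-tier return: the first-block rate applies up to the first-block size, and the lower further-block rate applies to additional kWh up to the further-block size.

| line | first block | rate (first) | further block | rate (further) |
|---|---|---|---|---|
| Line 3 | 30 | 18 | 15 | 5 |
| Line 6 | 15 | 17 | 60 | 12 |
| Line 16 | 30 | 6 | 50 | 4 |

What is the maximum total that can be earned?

1155

Rank every tier by rate: Line 3/tier1 18 > Line 6/tier1 17 > Line 6/tier2 12 > Line 16/tier1 6 > Line 3/tier2 5 > Line 16/tier2 4.
Line 3/tier1 (18): +30 → 45 left.
Line 6 tier1 at 17: fill all 15 → 30 left.
30 remain; put them into Line 6 tier2 at 12.
Total = 18×30 + 17×15 + 12×30 = 1155.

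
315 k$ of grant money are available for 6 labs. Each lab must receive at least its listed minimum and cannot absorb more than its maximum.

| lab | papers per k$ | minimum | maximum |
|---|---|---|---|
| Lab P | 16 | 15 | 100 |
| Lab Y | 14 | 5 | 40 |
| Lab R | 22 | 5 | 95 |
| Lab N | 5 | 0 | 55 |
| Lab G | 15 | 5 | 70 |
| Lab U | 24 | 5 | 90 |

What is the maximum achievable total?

Meeting every minimum uses 15+5+5+0+5+5 = 35 k$, leaving 280.
Rank by papers per k$: Lab U 24 > Lab R 22 > Lab P 16 > Lab G 15 > Lab Y 14 > Lab N 5.
Lab U takes 85 more to reach its cap of 90 ; 195 left.
Lab R: +90 to 95 (cap) ; 105 left.
Lab P takes 85 more to reach its cap of 100 ; 20 left.
Lab G has room for 65 more but only 20 remain, so it gets 25.
Total = 16×100 + 14×5 + 22×95 + 15×25 + 24×90 = 6295.

6295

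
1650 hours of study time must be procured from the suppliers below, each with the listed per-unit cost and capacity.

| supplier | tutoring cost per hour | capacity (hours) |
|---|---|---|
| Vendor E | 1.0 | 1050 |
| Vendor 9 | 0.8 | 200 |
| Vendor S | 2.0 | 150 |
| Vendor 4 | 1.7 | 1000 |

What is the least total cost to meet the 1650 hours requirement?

1890

Use suppliers in increasing cost order.
Take 200 from Vendor 9 at 0.8 ; need 1450 more.
Take 1050 from Vendor E at 1.0 ; need 400 more.
Take 400 from Vendor 4 at 1.7 to finish.
Vendor S: unused.
Cost = 200×0.8 + 1050×1.0 + 400×1.7 = 1890.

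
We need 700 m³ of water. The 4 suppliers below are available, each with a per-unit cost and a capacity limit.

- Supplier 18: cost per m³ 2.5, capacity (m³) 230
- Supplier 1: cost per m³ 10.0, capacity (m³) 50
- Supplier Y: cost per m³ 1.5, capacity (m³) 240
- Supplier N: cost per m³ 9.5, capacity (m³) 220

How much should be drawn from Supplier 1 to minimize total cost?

Cheapest first:
Supplier Y at 1.5: take all 240 m³ ; 460 still needed.
Supplier 18 at 2.5: take all 230 m³ ; 230 still needed.
Take 220 from Supplier N at 9.5 ; need 10 more.
Supplier 1 at 10.0: take 10 of its 50 ; requirement met.

10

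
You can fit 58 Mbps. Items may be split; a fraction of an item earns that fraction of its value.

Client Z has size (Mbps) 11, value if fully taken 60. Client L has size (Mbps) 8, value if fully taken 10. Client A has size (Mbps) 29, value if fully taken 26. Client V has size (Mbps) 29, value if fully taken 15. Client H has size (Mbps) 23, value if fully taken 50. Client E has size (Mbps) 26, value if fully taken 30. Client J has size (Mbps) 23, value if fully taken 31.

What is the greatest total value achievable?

Sort by value density: Client Z 60/11≈5.45, Client H 50/23≈2.17, Client J 31/23≈1.35, Client L 10/8≈1.25, Client E 30/26≈1.15, Client A 26/29≈0.897, Client V 15/29≈0.517.
Take all of Client Z (11 Mbps, value 60) → 47 Mbps left.
Client H: take in full, 23 Mbps for value 50 → 24 left.
All 23 Mbps of Client J fit (value 31) → 1 remain.
1 Mbps left: a 1/8 share of Client L gives 10×1/8 = 1.25.
Total value = 142.25.

142.25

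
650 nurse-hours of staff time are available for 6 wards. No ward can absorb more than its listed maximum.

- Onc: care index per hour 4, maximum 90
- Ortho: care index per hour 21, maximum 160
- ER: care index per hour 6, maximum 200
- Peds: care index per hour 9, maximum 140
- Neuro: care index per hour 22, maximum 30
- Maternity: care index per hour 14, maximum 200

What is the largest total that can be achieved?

Highest care index per hour first: Neuro 22 > Ortho 21 > Maternity 14 > Peds 9 > ER 6 > Onc 4.
Neuro takes 30 to reach its cap of 30 ; 620 left.
Ortho: +160 to 160 (cap) ; 460 left.
Maternity: +200 to 200 (cap) ; 260 left.
Peds takes 140 to reach its cap of 140 ; 120 left.
ER has room for 200 but only 120 remain, so it gets 120.
Total = 21×160 + 6×120 + 9×140 + 22×30 + 14×200 = 8800.

8800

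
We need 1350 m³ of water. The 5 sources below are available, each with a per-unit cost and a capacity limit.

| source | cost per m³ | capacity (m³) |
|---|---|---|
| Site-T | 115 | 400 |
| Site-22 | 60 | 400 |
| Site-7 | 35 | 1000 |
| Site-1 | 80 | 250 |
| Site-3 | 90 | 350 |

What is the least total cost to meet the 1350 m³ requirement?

Use sources in increasing cost order.
Take 1000 from Site-7 at 35 → need 350 more.
Site-22 (60): take the remaining 350 → done.
Site-1, Site-3, Site-T: unused.
Cost = 1000×35 + 350×60 = 56000.

56000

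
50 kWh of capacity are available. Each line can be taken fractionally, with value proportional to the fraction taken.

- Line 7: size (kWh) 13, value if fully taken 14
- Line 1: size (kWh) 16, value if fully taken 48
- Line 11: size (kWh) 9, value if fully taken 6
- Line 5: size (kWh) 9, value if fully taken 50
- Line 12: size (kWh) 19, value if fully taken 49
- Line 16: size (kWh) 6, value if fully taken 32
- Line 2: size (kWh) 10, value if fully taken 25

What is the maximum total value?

179

Rank by value-to-size ratio: Line 5 50/9≈5.56, Line 16 32/6≈5.33, Line 1 48/16≈3, Line 12 49/19≈2.58, Line 2 25/10≈2.5, Line 7 14/13≈1.08, Line 11 6/9≈0.667.
Line 5: take in full, 9 kWh for value 50 → 41 left.
Line 16: take in full, 6 kWh for value 32 → 35 left.
All 16 kWh of Line 1 fit (value 48) → 19 remain.
Take all of Line 12 (19 kWh, value 49) → 0 kWh left.
Total value = 179.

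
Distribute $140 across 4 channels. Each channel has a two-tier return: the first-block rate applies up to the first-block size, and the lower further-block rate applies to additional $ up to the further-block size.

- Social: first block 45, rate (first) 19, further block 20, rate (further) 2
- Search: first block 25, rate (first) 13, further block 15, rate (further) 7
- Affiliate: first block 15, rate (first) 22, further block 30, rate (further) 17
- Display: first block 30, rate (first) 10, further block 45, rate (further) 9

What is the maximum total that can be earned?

Rank every tier by rate: Affiliate/tier1 22 > Social/tier1 19 > Affiliate/tier2 17 > Search/tier1 13 > Display/tier1 10 > Display/tier2 9 > Search/tier2 7 > Social/tier2 2.
Affiliate/tier1 (22): +15 → 125 left.
Social/tier1 (19): +45 → 80 left.
Fill Affiliate tier2 block (30 at 17) → 50 left.
Fill Search tier1 block (25 at 13) → 25 left.
Display tier1 at 10: only 25 left, fill 25.
Total = 22×15 + 19×45 + 17×30 + 13×25 + 10×25 = 2270.

2270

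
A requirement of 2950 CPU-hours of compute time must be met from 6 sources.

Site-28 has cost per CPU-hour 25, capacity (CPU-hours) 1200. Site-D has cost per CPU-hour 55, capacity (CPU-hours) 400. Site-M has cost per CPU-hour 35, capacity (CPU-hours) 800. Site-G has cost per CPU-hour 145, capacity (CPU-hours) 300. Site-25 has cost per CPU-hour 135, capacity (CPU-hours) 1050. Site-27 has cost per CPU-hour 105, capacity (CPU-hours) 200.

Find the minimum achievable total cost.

148250

Use sources in increasing cost order.
Site-28 at 25: take all 1200 CPU-hours ; 1750 still needed.
Site-M (35): use full 800 ; 950 CPU-hours to go.
Site-D (55): use full 400 ; 550 CPU-hours to go.
Site-27 at 105: take all 200 CPU-hours ; 350 still needed.
Take 350 from Site-25 at 135 to finish.
Site-G: unused.
Cost = 1200×25 + 800×35 + 400×55 + 200×105 + 350×135 = 148250.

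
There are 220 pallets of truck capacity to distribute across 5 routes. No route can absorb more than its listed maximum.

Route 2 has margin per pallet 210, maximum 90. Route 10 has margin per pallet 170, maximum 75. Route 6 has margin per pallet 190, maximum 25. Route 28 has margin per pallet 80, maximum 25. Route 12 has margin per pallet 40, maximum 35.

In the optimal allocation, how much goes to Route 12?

5

Highest margin per pallet first: Route 2 210 > Route 6 190 > Route 10 170 > Route 28 80 > Route 12 40.
Route 2 takes 90 to reach its cap of 90 ; 130 left.
Route 6: +25 to 25 (cap) ; 105 left.
Give Route 10 75 to hit its cap of 75 ; 30 left.
Route 28 takes 25 to reach its cap of 25 ; 5 left.
Route 12: +5 (room for 35) → 5. Pool exhausted.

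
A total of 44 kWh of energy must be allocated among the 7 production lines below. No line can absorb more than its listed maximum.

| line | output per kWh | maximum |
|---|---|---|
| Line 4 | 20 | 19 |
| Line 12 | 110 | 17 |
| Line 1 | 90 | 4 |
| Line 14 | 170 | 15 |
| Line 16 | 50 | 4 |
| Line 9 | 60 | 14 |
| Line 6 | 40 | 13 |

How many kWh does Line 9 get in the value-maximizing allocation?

8

Rank by output per kWh: Line 14 170 > Line 12 110 > Line 1 90 > Line 9 60 > Line 16 50 > Line 6 40 > Line 4 20.
Give Line 14 15 to hit its cap of 15 — 29 left.
Line 12: +17 to 17 (cap) — 12 left.
Line 1: +4 to 4 (cap) — 8 left.
Line 9: +8 (room for 14) → 8. Pool exhausted.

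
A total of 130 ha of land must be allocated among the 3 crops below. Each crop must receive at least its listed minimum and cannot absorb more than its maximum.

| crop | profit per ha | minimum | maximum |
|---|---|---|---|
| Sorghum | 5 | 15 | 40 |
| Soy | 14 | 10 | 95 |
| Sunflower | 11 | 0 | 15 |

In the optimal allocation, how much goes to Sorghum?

Meeting every minimum uses 15+10+0 = 25 ha, leaving 105.
Rank by profit per ha: Soy 14 > Sunflower 11 > Sorghum 5.
Give Soy 85 more to hit its cap of 95 — 20 left.
Sunflower takes 15 more to reach its cap of 15 — 5 left.
Only 5 left; Sorghum takes them to reach 20.

20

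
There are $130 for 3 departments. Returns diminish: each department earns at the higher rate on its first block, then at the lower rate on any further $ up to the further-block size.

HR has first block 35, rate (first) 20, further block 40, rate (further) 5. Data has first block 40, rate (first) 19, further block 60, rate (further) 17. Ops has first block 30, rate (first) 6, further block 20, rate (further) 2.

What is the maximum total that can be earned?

2395

Rank every tier by rate: HR/first 20 > Data/first 19 > Data/second 17 > Ops/first 6 > HR/second 5 > Ops/second 2.
HR first at 20: fill all 35 → 95 left.
Fill Data first block (40 at 19) → 55 left.
55 remain; put them into Data second at 17.
Total = 20×35 + 19×40 + 17×55 = 2395.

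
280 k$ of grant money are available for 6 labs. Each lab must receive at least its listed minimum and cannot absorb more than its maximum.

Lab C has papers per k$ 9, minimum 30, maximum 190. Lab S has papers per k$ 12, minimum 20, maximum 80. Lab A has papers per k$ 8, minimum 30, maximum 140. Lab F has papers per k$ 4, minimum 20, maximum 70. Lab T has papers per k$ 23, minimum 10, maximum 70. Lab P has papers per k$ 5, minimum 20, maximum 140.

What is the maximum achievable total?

3530

Meeting every minimum uses 30+20+30+20+10+20 = 130 k$, leaving 150.
Order the labs by papers per k$: Lab T 23 > Lab S 12 > Lab C 9 > Lab A 8 > Lab P 5 > Lab F 4.
Give Lab T 60 more to hit its cap of 70 → 90 left.
Lab S: +60 to 80 (cap) → 30 left.
Lab C has room for 160 more but only 30 remain, so it gets 60.
Total = 9×60 + 12×80 + 8×30 + 4×20 + 23×70 + 5×20 = 3530.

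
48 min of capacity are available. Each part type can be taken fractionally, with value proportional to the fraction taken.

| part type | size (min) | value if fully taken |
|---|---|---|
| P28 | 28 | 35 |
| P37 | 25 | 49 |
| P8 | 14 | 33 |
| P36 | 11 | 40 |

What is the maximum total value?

118.08

Sort by value density: P36 40/11≈3.64, P8 33/14≈2.36, P37 49/25≈1.96, P28 35/28≈1.25.
Take all of P36 (11 min, value 40) — 37 min left.
All 14 min of P8 fit (value 33) — 23 remain.
Only 23 min remain; take 23/25 of P37 for value 49×23/25 = 45.08.
Total value = 118.08.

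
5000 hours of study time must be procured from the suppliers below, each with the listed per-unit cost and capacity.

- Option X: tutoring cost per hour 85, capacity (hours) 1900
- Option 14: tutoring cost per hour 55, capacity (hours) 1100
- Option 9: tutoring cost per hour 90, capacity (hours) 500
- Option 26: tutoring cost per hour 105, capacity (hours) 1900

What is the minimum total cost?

424500

Use suppliers in increasing cost order.
Option 14 (55): use full 1100 ; 3900 hours to go.
Take 1900 from Option X at 85 ; need 2000 more.
Take 500 from Option 9 at 90 ; need 1500 more.
Option 26 at 105: take 1500 of its 1900 ; requirement met.
Cost = 1100×55 + 1900×85 + 500×90 + 1500×105 = 424500.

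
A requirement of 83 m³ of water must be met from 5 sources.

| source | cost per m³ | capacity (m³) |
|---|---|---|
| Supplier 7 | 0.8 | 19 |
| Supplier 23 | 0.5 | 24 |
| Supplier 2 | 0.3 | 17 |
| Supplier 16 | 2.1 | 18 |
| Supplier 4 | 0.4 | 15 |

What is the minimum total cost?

Use sources in increasing cost order.
Supplier 2 at 0.3: take all 17 m³ → 66 still needed.
Take 15 from Supplier 4 at 0.4 → need 51 more.
Supplier 23 (0.5): use full 24 → 27 m³ to go.
Take 19 from Supplier 7 at 0.8 → need 8 more.
Supplier 16 (2.1): take the remaining 8 → done.
Cost = 17×0.3 + 15×0.4 + 24×0.5 + 19×0.8 + 8×2.1 = 55.1.

55.1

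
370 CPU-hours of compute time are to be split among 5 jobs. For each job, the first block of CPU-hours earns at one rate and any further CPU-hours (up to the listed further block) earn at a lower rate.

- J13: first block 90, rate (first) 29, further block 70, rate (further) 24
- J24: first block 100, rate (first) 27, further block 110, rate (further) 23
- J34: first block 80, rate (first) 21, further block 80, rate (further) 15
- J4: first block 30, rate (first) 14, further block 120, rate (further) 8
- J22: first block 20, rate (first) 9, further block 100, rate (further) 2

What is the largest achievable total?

Rank every tier by rate: J13/T1 29 > J24/T1 27 > J13/T2 24 > J24/T2 23 > J34/T1 21 > J34/T2 15 > J4/T1 14 > J22/T1 9 > J4/T2 8 > J22/T2 2.
Fill J13 T1 block (90 at 29) — 280 left.
Fill J24 T1 block (100 at 27) — 180 left.
J13 T2 at 24: fill all 70 — 110 left.
J24/T2 (23): +110 — 0 left.
Total = 29×90 + 27×100 + 24×70 + 23×110 = 9520.

9520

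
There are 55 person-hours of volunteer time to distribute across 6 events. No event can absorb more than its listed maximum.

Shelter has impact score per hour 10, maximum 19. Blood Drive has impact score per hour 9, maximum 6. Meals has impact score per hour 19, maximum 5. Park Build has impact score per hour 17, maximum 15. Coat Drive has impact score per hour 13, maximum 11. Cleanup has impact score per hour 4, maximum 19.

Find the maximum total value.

Rank by impact score per hour: Meals 19 > Park Build 17 > Coat Drive 13 > Shelter 10 > Blood Drive 9 > Cleanup 4.
Meals takes 5 to reach its cap of 5 — 50 left.
Park Build takes 15 to reach its cap of 15 — 35 left.
Give Coat Drive 11 to hit its cap of 11 — 24 left.
Shelter: +19 to 19 (cap) — 5 left.
Blood Drive: +5 (room for 6) → 5. Pool exhausted.
Total = 10×19 + 9×5 + 19×5 + 17×15 + 13×11 = 728.

728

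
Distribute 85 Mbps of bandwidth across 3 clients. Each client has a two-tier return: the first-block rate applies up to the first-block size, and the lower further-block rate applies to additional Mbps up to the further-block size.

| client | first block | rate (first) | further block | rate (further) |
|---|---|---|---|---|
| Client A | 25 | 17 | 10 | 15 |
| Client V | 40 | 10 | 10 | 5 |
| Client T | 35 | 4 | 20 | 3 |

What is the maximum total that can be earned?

Treat each block as its own option and order by rate: Client A/first 17 > Client A/second 15 > Client V/first 10 > Client V/second 5 > Client T/first 4 > Client T/second 3.
Client A first at 17: fill all 25 ; 60 left.
Fill Client A second block (10 at 15) ; 50 left.
Fill Client V first block (40 at 10) ; 10 left.
Fill Client V second block (10 at 5) ; 0 left.
Total = 17×25 + 15×10 + 10×40 + 5×10 = 1025.

1025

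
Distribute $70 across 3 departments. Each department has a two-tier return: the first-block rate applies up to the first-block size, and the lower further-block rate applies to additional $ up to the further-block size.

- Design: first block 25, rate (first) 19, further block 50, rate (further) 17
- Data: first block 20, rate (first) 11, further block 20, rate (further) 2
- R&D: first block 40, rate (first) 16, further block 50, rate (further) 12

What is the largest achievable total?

Treat each block as its own option and order by rate: Design/first 19 > Design/second 17 > R&D/first 16 > R&D/second 12 > Data/first 11 > Data/second 2.
Design first at 19: fill all 25 — 45 left.
Design/second: +45 of 50 at 17; pool empty.
Total = 19×25 + 17×45 = 1240.

1240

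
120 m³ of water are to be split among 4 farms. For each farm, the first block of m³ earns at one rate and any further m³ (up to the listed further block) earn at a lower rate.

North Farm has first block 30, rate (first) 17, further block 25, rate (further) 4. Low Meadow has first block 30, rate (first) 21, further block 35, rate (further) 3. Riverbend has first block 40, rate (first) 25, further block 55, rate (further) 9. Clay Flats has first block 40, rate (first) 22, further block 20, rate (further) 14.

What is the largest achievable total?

Order all 8 blocks by rate: Riverbend/tier1 25 > Clay Flats/tier1 22 > Low Meadow/tier1 21 > North Farm/tier1 17 > Clay Flats/tier2 14 > Riverbend/tier2 9 > North Farm/tier2 4 > Low Meadow/tier2 3.
Riverbend/tier1 (25): +40 — 80 left.
Fill Clay Flats tier1 block (40 at 22) — 40 left.
Fill Low Meadow tier1 block (30 at 21) — 10 left.
10 remain; put them into North Farm tier1 at 17.
Total = 25×40 + 22×40 + 21×30 + 17×10 = 2680.

2680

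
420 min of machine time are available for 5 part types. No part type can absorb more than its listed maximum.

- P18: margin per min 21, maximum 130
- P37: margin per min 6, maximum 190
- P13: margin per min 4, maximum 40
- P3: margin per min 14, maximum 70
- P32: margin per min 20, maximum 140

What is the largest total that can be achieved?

Rank by margin per min: P18 21 > P32 20 > P3 14 > P37 6 > P13 4.
Give P18 130 to hit its cap of 130 → 290 left.
P32 takes 140 to reach its cap of 140 → 150 left.
P3: +70 to 70 (cap) → 80 left.
P37: +80 (room for 190) → 80. Pool exhausted.
Total = 21×130 + 6×80 + 14×70 + 20×140 = 6990.

6990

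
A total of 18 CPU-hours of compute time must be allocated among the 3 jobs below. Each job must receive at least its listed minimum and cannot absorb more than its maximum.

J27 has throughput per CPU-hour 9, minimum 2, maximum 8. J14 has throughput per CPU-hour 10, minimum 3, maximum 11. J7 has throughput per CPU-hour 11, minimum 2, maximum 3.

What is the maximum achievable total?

179

Meeting every minimum uses 2+3+2 = 7 CPU-hours, leaving 11.
Rank by throughput per CPU-hour: J7 11 > J14 10 > J27 9.
J7 takes 1 more to reach its cap of 3 ; 10 left.
Give J14 8 more to hit its cap of 11 ; 2 left.
Only 2 left; J27 takes them to reach 4.
Total = 9×4 + 10×11 + 11×3 = 179.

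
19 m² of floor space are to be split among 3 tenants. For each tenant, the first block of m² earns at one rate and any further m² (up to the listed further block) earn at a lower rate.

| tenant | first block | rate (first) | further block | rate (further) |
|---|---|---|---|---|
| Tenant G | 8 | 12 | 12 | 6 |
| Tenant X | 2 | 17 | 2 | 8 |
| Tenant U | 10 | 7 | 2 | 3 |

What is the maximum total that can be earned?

Order all 6 blocks by rate: Tenant X/T1 17 > Tenant G/T1 12 > Tenant X/T2 8 > Tenant U/T1 7 > Tenant G/T2 6 > Tenant U/T2 3.
Fill Tenant X T1 block (2 at 17) → 17 left.
Tenant G T1 at 12: fill all 8 → 9 left.
Tenant X/T2 (8): +2 → 7 left.
Tenant U T1 at 7: only 7 left, fill 7.
Total = 17×2 + 12×8 + 8×2 + 7×7 = 195.

195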